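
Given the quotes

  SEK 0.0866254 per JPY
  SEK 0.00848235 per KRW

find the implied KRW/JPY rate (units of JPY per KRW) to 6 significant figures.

KRW/JPY = 0.0979199

1 KRW × 0.00848235 = 0.00848235 SEK
0.00848235 SEK ÷ 0.0866254 = 0.0979199 JPY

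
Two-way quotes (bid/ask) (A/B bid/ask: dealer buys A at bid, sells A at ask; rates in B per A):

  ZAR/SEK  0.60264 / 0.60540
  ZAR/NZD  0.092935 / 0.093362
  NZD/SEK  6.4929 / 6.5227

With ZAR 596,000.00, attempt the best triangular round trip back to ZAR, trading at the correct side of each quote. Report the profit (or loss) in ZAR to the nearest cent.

Best loop ZAR → NZD → SEK → ZAR:
ZAR 596,000.00 × 0.092935 (sell ZAR at bid) = NZD 55,389.26
NZD 55,389.26 × 6.4929 (sell NZD at bid) = SEK 359,636.93
SEK 359,636.93 ÷ 0.60540 (buy ZAR at ask) = ZAR 594,048.44

Net result: ZAR -1,951.56 (no profitable arbitrage after spreads)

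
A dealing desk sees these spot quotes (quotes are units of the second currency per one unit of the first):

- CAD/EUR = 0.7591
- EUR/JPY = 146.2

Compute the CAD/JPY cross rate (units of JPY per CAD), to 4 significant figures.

CAD/JPY = 111.0

1 CAD × 0.7591 = 0.7591 EUR
0.7591 EUR × 146.2 = 110.98 JPY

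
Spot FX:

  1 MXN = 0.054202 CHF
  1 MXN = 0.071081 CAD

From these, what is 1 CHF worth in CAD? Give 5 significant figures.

CHF/CAD = 1.3114

1 CHF ÷ 0.054202 = 18.4495 MXN
18.4495 MXN × 0.071081 = 1.31141 CAD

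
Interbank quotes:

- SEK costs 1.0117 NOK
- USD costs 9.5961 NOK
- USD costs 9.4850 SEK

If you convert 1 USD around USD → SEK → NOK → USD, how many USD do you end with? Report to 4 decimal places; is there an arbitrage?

Around USD → SEK → NOK → USD: 1 × 9.4850 × 1.0117 ÷ 9.5961 = 0.999987
Product ≈ 1 (deviation 0.001%, within rounding noise).

1.0000 (no arbitrage)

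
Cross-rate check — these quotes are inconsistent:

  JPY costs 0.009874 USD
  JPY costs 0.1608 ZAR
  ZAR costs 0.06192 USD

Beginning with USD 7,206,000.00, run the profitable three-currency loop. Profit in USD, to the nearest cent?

Profitable loop is USD → JPY → ZAR → USD:
USD 7,206,000.00 ÷ 0.009874 = JPY 729,795,422
JPY 729,795,422 × 0.1608 = ZAR 117,351,103.91
ZAR 117,351,103.91 × 0.06192 = USD 7,266,380.35
Profit = USD 7,266,380.35 − USD 7,206,000.00

Profit: USD 60,380.35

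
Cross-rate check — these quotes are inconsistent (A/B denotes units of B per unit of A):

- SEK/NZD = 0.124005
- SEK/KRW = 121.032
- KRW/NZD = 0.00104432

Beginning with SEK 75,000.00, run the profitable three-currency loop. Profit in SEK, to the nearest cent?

Profitable loop is SEK → KRW → NZD → SEK:
SEK 75,000.00 × 121.032 = KRW 9,077,400
KRW 9,077,400 × 0.00104432 = NZD 9,479.71
NZD 9,479.71 ÷ 0.124005 = SEK 76,446.19
Profit = SEK 76,446.19 − SEK 75,000.00

Profit: SEK 1,446.19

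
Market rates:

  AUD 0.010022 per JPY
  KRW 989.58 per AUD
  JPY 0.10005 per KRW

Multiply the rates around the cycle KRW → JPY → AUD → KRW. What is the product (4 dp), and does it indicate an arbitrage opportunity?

0.9923 (arbitrage exists)

Around KRW → JPY → AUD → KRW: 1 × 0.10005 × 0.010022 × 989.58 = 0.992253
Product < 1; profitable direction is KRW → AUD → JPY → KRW.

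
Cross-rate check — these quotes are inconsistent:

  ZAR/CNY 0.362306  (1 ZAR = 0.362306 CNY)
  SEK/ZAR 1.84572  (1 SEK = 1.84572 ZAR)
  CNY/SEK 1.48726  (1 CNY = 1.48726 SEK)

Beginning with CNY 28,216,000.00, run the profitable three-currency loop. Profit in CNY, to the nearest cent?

Profit: CNY 154,514.02

Profitable loop is CNY → ZAR → SEK → CNY:
CNY 28,216,000.00 ÷ 0.362306 = ZAR 77,878,920.03
ZAR 77,878,920.03 ÷ 1.84572 = SEK 42,194,330.68
SEK 42,194,330.68 ÷ 1.48726 = CNY 28,370,514.02
Profit = CNY 28,370,514.02 − CNY 28,216,000.00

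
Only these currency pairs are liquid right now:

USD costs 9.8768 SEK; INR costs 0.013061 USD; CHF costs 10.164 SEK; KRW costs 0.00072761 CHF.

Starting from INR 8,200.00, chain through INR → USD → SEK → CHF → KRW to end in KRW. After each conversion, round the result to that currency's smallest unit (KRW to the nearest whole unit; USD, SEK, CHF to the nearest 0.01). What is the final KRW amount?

INR 8,200.00 × 0.013061 = USD 107.10
USD 107.10 × 9.8768 = SEK 1,057.81
SEK 1,057.81 ÷ 10.164 = CHF 104.07
CHF 104.07 ÷ 0.00072761 = KRW 143,030

KRW 143,030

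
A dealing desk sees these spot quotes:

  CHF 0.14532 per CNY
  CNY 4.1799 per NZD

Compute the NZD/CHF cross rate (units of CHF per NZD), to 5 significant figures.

NZD/CHF = 0.60742

1 NZD × 4.1799 = 4.1799 CNY
4.1799 CNY × 0.14532 = 0.607423 CHF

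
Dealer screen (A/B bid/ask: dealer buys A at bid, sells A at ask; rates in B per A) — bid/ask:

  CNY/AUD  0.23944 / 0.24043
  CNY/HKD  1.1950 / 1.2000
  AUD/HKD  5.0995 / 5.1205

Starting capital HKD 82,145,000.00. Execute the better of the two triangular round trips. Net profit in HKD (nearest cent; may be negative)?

Best loop HKD → CNY → AUD → HKD:
HKD 82,145,000.00 ÷ 1.2000 (buy CNY at ask) = CNY 68,454,166.67
CNY 68,454,166.67 × 0.23944 (sell CNY at bid) = AUD 16,390,665.67
AUD 16,390,665.67 × 5.0995 (sell AUD at bid) = HKD 83,584,199.57

Net profit: HKD 1,439,199.57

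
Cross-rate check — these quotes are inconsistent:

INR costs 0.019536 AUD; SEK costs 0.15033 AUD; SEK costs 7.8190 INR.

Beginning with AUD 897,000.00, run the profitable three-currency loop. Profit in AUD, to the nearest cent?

Profitable loop is AUD → SEK → INR → AUD:
AUD 897,000.00 ÷ 0.15033 = SEK 5,966,872.88
SEK 5,966,872.88 × 7.8190 = INR 46,654,979.05
INR 46,654,979.05 × 0.019536 = AUD 911,451.67
Profit = AUD 911,451.67 − AUD 897,000.00

Profit: AUD 14,451.67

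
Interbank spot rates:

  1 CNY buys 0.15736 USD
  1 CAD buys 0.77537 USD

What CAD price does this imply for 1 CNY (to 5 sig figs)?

CNY/CAD = 0.20295

1 CNY × 0.15736 = 0.15736 USD
0.15736 USD ÷ 0.77537 = 0.202948 CAD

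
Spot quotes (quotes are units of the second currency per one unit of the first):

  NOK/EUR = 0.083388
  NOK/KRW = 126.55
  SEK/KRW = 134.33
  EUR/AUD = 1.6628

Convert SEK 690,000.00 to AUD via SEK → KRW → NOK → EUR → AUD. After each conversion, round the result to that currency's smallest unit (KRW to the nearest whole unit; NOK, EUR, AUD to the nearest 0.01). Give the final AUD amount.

AUD 101,555.53

SEK 690,000.00 × 134.33 = KRW 92,687,700
KRW 92,687,700 ÷ 126.55 = NOK 732,419.60
NOK 732,419.60 × 0.083388 = EUR 61,075.01
EUR 61,075.01 × 1.6628 = AUD 101,555.53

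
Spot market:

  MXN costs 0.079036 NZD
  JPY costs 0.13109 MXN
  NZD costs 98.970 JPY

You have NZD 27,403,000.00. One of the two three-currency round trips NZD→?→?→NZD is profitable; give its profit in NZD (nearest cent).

Profit: NZD 696,345.03

Profitable loop is NZD → JPY → MXN → NZD:
NZD 27,403,000.00 × 98.970 = JPY 2,712,074,910
JPY 2,712,074,910 × 0.13109 = MXN 355,525,899.95
MXN 355,525,899.95 × 0.079036 = NZD 28,099,345.03
Profit = NZD 28,099,345.03 − NZD 27,403,000.00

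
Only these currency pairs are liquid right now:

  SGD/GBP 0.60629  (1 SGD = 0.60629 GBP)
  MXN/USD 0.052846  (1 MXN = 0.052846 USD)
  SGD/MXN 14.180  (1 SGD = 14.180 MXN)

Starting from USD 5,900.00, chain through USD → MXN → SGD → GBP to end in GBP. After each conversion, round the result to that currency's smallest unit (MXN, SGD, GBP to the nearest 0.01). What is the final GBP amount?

USD 5,900.00 ÷ 0.052846 = MXN 111,645.16
MXN 111,645.16 ÷ 14.180 = SGD 7,873.42
SGD 7,873.42 × 0.60629 = GBP 4,773.58

GBP 4,773.58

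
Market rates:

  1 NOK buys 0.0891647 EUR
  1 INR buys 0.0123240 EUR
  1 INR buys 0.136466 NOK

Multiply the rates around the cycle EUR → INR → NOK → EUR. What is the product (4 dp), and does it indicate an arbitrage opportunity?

0.9873 (arbitrage exists)

Around EUR → INR → NOK → EUR: 1 ÷ 0.0123240 × 0.136466 × 0.0891647 = 0.987338
Product < 1; profitable direction is EUR → NOK → INR → EUR.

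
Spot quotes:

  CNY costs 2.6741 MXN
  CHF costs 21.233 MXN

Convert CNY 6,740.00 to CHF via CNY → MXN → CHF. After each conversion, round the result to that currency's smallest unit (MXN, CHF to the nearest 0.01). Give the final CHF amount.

CNY 6,740.00 × 2.6741 = MXN 18,023.43
MXN 18,023.43 ÷ 21.233 = CHF 848.84

CHF 848.84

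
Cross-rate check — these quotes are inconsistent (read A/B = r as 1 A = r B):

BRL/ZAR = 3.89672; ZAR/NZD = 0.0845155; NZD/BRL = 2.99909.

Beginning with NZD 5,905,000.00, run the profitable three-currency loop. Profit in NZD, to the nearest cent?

Profit: NZD 73,535.85

Profitable loop is NZD → ZAR → BRL → NZD:
NZD 5,905,000.00 ÷ 0.0845155 = ZAR 69,868,840.63
ZAR 69,868,840.63 ÷ 3.89672 = BRL 17,930,167.07
BRL 17,930,167.07 ÷ 2.99909 = NZD 5,978,535.85
Profit = NZD 5,978,535.85 − NZD 5,905,000.00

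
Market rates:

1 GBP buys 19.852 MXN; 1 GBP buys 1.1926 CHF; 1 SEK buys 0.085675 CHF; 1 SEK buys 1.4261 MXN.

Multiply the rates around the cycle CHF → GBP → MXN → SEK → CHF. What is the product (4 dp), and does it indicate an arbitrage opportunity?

Around CHF → GBP → MXN → SEK → CHF: 1 ÷ 1.1926 × 19.852 ÷ 1.4261 × 0.085675 = 1.000031
Product ≈ 1 (deviation 0.003%, within rounding noise).

1.0000 (no arbitrage)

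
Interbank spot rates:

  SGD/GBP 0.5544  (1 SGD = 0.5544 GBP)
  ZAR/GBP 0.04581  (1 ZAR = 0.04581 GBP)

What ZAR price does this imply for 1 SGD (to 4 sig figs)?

SGD/ZAR = 12.10

1 SGD × 0.5544 = 0.5544 GBP
0.5544 GBP ÷ 0.04581 = 12.1022 ZAR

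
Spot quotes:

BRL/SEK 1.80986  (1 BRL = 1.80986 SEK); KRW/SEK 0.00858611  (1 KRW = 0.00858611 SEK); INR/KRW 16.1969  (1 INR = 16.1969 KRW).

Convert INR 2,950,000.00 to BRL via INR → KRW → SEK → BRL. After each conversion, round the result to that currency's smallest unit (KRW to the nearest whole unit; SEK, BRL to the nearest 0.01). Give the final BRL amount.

INR 2,950,000.00 × 16.1969 = KRW 47,780,855
KRW 47,780,855 × 0.00858611 = SEK 410,251.68
SEK 410,251.68 ÷ 1.80986 = BRL 226,675.92

BRL 226,675.92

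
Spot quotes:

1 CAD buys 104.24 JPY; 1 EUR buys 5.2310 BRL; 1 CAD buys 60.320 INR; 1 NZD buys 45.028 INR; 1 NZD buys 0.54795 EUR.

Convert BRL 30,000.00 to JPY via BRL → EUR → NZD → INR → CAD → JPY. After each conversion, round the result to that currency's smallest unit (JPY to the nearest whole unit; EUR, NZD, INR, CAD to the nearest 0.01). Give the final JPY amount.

BRL 30,000.00 ÷ 5.2310 = EUR 5,735.04
EUR 5,735.04 ÷ 0.54795 = NZD 10,466.36
NZD 10,466.36 × 45.028 = INR 471,279.26
INR 471,279.26 ÷ 60.320 = CAD 7,812.99
CAD 7,812.99 × 104.24 = JPY 814,426

JPY 814,426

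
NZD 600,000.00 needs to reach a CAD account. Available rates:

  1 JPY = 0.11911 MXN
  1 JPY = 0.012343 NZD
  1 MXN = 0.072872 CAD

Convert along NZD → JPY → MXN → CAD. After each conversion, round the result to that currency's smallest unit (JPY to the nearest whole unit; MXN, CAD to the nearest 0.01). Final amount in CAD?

NZD 600,000.00 ÷ 0.012343 = JPY 48,610,548
JPY 48,610,548 × 0.11911 = MXN 5,790,002.37
MXN 5,790,002.37 × 0.072872 = CAD 421,929.05

CAD 421,929.05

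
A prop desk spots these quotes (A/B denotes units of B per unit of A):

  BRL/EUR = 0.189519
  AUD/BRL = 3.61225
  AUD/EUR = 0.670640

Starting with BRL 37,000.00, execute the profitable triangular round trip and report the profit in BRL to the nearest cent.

Profit: BRL 769.64

Profitable loop is BRL → EUR → AUD → BRL:
BRL 37,000.00 × 0.189519 = EUR 7,012.20
EUR 7,012.20 ÷ 0.670640 = AUD 10,455.99
AUD 10,455.99 × 3.61225 = BRL 37,769.64
Profit = BRL 37,769.64 − BRL 37,000.00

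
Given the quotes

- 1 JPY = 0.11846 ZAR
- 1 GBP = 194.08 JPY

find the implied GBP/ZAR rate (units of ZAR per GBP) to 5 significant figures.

1 GBP × 194.08 = 194.08 JPY
194.08 JPY × 0.11846 = 22.9907 ZAR

GBP/ZAR = 22.991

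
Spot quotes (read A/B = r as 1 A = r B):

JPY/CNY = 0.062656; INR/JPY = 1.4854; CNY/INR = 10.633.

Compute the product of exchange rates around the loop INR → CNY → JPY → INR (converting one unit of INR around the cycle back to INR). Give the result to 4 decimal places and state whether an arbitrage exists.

Around INR → CNY → JPY → INR: 1 ÷ 10.633 ÷ 0.062656 ÷ 1.4854 = 1.010504
Product > 1; profitable direction is INR → CNY → JPY → INR.

1.0105 (arbitrage exists)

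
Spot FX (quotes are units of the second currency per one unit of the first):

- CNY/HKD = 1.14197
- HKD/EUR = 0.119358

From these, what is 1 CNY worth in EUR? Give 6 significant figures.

CNY/EUR = 0.136303

1 CNY × 1.14197 = 1.14197 HKD
1.14197 HKD × 0.119358 = 0.136303 EUR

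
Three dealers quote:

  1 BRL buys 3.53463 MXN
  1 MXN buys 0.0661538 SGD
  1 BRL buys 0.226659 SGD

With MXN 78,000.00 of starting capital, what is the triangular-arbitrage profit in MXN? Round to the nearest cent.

Profit: MXN 2,467.48

Profitable loop is MXN → SGD → BRL → MXN:
MXN 78,000.00 × 0.0661538 = SGD 5,160.00
SGD 5,160.00 ÷ 0.226659 = BRL 22,765.46
BRL 22,765.46 × 3.53463 = MXN 80,467.48
Profit = MXN 80,467.48 − MXN 78,000.00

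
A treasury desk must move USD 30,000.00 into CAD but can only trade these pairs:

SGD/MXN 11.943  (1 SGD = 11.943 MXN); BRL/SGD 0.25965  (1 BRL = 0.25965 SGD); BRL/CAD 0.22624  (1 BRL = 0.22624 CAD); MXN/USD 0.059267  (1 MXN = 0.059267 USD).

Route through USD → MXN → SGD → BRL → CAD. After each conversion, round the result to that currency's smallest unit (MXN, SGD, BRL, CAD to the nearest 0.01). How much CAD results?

USD 30,000.00 ÷ 0.059267 = MXN 506,183.88
MXN 506,183.88 ÷ 11.943 = SGD 42,383.31
SGD 42,383.31 ÷ 0.25965 = BRL 163,232.47
BRL 163,232.47 × 0.22624 = CAD 36,929.71

CAD 36,929.71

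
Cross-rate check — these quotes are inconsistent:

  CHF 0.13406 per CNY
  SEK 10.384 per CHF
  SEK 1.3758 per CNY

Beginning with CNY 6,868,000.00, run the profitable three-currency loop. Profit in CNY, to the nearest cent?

Profit: CNY 81,265.04

Profitable loop is CNY → CHF → SEK → CNY:
CNY 6,868,000.00 × 0.13406 = CHF 920,724.08
CHF 920,724.08 × 10.384 = SEK 9,560,798.85
SEK 9,560,798.85 ÷ 1.3758 = CNY 6,949,265.04
Profit = CNY 6,949,265.04 − CNY 6,868,000.00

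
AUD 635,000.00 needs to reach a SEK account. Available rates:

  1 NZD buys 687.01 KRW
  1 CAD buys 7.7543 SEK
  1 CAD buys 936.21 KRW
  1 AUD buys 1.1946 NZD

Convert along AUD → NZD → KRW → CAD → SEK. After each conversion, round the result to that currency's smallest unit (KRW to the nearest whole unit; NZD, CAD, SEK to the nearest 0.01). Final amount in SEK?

SEK 4,316,468.94

AUD 635,000.00 × 1.1946 = NZD 758,571.00
NZD 758,571.00 × 687.01 = KRW 521,145,863
KRW 521,145,863 ÷ 936.21 = CAD 556,654.88
CAD 556,654.88 × 7.7543 = SEK 4,316,468.94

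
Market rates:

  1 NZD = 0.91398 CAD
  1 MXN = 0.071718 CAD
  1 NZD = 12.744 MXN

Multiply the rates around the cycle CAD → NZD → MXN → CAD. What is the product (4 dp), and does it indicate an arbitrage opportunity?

Around CAD → NZD → MXN → CAD: 1 ÷ 0.91398 × 12.744 × 0.071718 = 0.999994
Product ≈ 1 (deviation 0.001%, within rounding noise).

1.0000 (no arbitrage)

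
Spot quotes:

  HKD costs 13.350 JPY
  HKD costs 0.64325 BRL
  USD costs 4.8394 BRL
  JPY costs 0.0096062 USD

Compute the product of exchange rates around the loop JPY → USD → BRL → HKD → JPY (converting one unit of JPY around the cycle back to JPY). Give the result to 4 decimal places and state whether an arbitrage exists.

0.9648 (arbitrage exists)

Around JPY → USD → BRL → HKD → JPY: 1 × 0.0096062 × 4.8394 ÷ 0.64325 × 13.350 = 0.964816
Product < 1; profitable direction is JPY → HKD → BRL → USD → JPY.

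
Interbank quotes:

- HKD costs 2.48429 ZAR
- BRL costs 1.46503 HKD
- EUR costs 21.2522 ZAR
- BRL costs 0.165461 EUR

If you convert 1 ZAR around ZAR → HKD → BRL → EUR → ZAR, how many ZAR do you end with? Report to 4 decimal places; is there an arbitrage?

0.9662 (arbitrage exists)

Around ZAR → HKD → BRL → EUR → ZAR: 1 ÷ 2.48429 ÷ 1.46503 × 0.165461 × 21.2522 = 0.966164
Product < 1; profitable direction is ZAR → EUR → BRL → HKD → ZAR.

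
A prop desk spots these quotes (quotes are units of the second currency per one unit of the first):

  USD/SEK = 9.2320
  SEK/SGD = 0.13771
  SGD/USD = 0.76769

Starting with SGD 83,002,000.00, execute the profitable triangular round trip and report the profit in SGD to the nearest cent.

Profit: SGD 2,041,553.68

Profitable loop is SGD → SEK → USD → SGD:
SGD 83,002,000.00 ÷ 0.13771 = SEK 602,730,375.43
SEK 602,730,375.43 ÷ 9.2320 = USD 65,287,085.73
USD 65,287,085.73 ÷ 0.76769 = SGD 85,043,553.68
Profit = SGD 85,043,553.68 − SGD 83,002,000.00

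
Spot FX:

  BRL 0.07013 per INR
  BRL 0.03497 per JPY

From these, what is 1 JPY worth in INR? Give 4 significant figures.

JPY/INR = 0.4986

1 JPY × 0.03497 = 0.03497 BRL
0.03497 BRL ÷ 0.07013 = 0.498645 INR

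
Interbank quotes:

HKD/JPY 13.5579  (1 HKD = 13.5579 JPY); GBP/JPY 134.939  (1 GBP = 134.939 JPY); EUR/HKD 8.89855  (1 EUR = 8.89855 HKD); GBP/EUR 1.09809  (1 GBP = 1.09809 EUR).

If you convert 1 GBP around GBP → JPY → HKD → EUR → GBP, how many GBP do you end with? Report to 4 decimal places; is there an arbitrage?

1.0186 (arbitrage exists)

Around GBP → JPY → HKD → EUR → GBP: 1 × 134.939 ÷ 13.5579 ÷ 8.89855 ÷ 1.09809 = 1.018563
Product > 1; profitable direction is GBP → JPY → HKD → EUR → GBP.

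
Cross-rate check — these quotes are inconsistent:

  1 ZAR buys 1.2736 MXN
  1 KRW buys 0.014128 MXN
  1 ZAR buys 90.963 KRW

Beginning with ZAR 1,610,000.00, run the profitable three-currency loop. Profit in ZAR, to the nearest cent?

Profitable loop is ZAR → KRW → MXN → ZAR:
ZAR 1,610,000.00 × 90.963 = KRW 146,450,430
KRW 146,450,430 × 0.014128 = MXN 2,069,051.68
MXN 2,069,051.68 ÷ 1.2736 = ZAR 1,624,569.47
Profit = ZAR 1,624,569.47 − ZAR 1,610,000.00

Profit: ZAR 14,569.47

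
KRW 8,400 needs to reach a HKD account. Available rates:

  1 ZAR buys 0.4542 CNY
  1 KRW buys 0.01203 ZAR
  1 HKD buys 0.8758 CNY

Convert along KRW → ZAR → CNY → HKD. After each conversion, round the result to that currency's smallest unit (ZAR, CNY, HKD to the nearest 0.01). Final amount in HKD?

HKD 52.41

KRW 8,400 × 0.01203 = ZAR 101.05
ZAR 101.05 × 0.4542 = CNY 45.90
CNY 45.90 ÷ 0.8758 = HKD 52.41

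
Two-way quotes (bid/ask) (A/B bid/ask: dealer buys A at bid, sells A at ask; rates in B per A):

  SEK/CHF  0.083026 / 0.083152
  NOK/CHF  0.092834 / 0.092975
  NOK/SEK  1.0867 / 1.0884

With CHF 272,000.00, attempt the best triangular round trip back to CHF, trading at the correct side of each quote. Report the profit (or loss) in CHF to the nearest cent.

Net profit: CHF 7,006.77

Best loop CHF → SEK → NOK → CHF:
CHF 272,000.00 ÷ 0.083152 (buy SEK at ask) = SEK 3,271,117.95
SEK 3,271,117.95 ÷ 1.0884 (buy NOK at ask) = NOK 3,005,437.30
NOK 3,005,437.30 × 0.092834 (sell NOK at bid) = CHF 279,006.77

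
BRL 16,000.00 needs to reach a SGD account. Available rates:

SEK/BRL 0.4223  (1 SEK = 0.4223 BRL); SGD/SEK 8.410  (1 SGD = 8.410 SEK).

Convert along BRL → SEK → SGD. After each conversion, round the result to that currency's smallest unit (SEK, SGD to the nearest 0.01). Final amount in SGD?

SGD 4,505.08

BRL 16,000.00 ÷ 0.4223 = SEK 37,887.76
SEK 37,887.76 ÷ 8.410 = SGD 4,505.08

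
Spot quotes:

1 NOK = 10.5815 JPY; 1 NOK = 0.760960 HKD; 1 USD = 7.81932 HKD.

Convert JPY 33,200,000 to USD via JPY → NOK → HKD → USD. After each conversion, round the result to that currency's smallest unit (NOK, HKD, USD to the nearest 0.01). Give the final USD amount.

USD 305,339.99

JPY 33,200,000 ÷ 10.5815 = NOK 3,137,551.39
NOK 3,137,551.39 × 0.760960 = HKD 2,387,551.11
HKD 2,387,551.11 ÷ 7.81932 = USD 305,339.99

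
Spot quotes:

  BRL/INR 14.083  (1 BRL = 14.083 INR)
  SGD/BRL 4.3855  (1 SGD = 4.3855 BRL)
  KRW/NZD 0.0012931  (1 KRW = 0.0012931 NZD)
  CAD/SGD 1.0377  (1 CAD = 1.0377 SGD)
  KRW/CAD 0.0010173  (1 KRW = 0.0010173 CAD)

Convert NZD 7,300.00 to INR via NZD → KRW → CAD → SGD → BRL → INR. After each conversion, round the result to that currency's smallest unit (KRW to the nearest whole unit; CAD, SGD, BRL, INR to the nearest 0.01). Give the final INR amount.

NZD 7,300.00 ÷ 0.0012931 = KRW 5,645,348
KRW 5,645,348 × 0.0010173 = CAD 5,743.01
CAD 5,743.01 × 1.0377 = SGD 5,959.52
SGD 5,959.52 × 4.3855 = BRL 26,135.47
BRL 26,135.47 × 14.083 = INR 368,065.82

INR 368,065.82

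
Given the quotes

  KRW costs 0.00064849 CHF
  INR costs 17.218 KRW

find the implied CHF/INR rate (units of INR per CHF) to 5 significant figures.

CHF/INR = 89.560

1 CHF ÷ 0.00064849 = 1542.04 KRW
1542.04 KRW ÷ 17.218 = 89.56 INR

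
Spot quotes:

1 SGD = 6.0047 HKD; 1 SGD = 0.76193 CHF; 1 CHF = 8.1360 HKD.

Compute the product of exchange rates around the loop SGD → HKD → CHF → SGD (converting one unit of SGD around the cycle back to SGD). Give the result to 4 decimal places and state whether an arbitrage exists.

Around SGD → HKD → CHF → SGD: 1 × 6.0047 ÷ 8.1360 ÷ 0.76193 = 0.968646
Product < 1; profitable direction is SGD → CHF → HKD → SGD.

0.9686 (arbitrage exists)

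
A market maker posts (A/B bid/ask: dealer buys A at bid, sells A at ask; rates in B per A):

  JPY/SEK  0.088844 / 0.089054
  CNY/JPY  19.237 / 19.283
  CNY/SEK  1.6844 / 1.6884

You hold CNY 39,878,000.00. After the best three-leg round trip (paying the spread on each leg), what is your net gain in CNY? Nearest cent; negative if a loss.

Best loop CNY → JPY → SEK → CNY:
CNY 39,878,000.00 × 19.237 (sell CNY at bid) = JPY 767,133,086
JPY 767,133,086 × 0.088844 (sell JPY at bid) = SEK 68,155,171.89
SEK 68,155,171.89 ÷ 1.6884 (buy CNY at ask) = CNY 40,366,721.09

Net profit: CNY 488,721.09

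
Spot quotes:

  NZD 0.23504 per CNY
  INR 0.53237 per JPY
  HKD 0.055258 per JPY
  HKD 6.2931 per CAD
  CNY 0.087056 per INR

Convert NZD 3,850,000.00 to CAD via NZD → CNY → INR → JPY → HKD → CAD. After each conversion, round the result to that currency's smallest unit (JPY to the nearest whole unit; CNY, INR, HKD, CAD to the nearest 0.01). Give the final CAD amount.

NZD 3,850,000.00 ÷ 0.23504 = CNY 16,380,190.61
CNY 16,380,190.61 ÷ 0.087056 = INR 188,156,940.48
INR 188,156,940.48 ÷ 0.53237 = JPY 353,432,651
JPY 353,432,651 × 0.055258 = HKD 19,529,981.43
HKD 19,529,981.43 ÷ 6.2931 = CAD 3,103,396.01

CAD 3,103,396.01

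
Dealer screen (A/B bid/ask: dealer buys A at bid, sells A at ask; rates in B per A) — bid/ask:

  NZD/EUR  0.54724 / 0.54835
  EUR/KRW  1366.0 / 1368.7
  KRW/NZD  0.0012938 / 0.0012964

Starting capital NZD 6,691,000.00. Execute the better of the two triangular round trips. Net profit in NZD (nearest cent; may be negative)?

Best loop NZD → KRW → EUR → NZD:
NZD 6,691,000.00 ÷ 0.0012964 (buy KRW at ask) = KRW 5,161,215,674
KRW 5,161,215,674 ÷ 1368.7 (buy EUR at ask) = EUR 3,770,888.93
EUR 3,770,888.93 ÷ 0.54835 (buy NZD at ask) = NZD 6,876,792.06

Net profit: NZD 185,792.06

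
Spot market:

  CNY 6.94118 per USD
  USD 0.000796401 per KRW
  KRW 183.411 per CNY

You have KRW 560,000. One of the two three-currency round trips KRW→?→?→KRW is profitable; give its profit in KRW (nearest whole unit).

Profit: KRW 7,778

Profitable loop is KRW → USD → CNY → KRW:
KRW 560,000 × 0.000796401 = USD 445.98
USD 445.98 × 6.94118 = CNY 3,095.66
CNY 3,095.66 × 183.411 = KRW 567,778
Profit = KRW 567,778 − KRW 560,000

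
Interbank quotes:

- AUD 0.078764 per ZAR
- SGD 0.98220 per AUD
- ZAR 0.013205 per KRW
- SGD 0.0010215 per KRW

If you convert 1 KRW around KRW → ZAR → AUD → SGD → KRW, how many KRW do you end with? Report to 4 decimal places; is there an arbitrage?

1.0001 (no arbitrage)

Around KRW → ZAR → AUD → SGD → KRW: 1 × 0.013205 × 0.078764 × 0.98220 ÷ 0.0010215 = 1.000064
Product ≈ 1 (deviation 0.006%, within rounding noise).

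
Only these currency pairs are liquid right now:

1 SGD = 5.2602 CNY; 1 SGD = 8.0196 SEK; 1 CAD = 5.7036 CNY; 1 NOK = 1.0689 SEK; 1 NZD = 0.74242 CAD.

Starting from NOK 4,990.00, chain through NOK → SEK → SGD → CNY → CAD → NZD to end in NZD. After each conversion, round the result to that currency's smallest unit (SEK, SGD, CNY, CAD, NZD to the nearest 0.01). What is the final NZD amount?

NOK 4,990.00 × 1.0689 = SEK 5,333.81
SEK 5,333.81 ÷ 8.0196 = SGD 665.10
SGD 665.10 × 5.2602 = CNY 3,498.56
CNY 3,498.56 ÷ 5.7036 = CAD 613.40
CAD 613.40 ÷ 0.74242 = NZD 826.22

NZD 826.22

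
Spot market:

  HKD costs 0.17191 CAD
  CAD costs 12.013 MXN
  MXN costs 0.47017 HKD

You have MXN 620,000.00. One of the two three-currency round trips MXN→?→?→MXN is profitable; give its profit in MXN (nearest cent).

Profitable loop is MXN → CAD → HKD → MXN:
MXN 620,000.00 ÷ 12.013 = CAD 51,610.76
CAD 51,610.76 ÷ 0.17191 = HKD 300,219.62
HKD 300,219.62 ÷ 0.47017 = MXN 638,534.19
Profit = MXN 638,534.19 − MXN 620,000.00

Profit: MXN 18,534.19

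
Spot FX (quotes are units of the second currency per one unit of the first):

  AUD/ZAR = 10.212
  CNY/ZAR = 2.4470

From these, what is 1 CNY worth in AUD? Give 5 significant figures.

CNY/AUD = 0.23962

1 CNY × 2.4470 = 2.447 ZAR
2.447 ZAR ÷ 10.212 = 0.23962 AUD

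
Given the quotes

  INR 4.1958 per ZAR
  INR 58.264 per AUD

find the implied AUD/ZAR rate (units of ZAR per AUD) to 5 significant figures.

1 AUD × 58.264 = 58.264 INR
58.264 INR ÷ 4.1958 = 13.8863 ZAR

AUD/ZAR = 13.886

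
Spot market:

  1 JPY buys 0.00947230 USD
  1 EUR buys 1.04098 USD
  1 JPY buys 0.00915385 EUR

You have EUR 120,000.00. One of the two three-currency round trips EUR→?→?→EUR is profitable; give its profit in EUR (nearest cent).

Profit: EUR 717.99

Profitable loop is EUR → USD → JPY → EUR:
EUR 120,000.00 × 1.04098 = USD 124,917.60
USD 124,917.60 ÷ 0.00947230 = JPY 13,187,674
JPY 13,187,674 × 0.00915385 = EUR 120,717.99
Profit = EUR 120,717.99 − EUR 120,000.00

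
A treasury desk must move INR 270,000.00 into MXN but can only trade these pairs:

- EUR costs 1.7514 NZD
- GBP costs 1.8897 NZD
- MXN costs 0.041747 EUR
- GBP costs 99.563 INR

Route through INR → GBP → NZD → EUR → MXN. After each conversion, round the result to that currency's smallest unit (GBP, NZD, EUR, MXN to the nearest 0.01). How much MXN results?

INR 270,000.00 ÷ 99.563 = GBP 2,711.85
GBP 2,711.85 × 1.8897 = NZD 5,124.58
NZD 5,124.58 ÷ 1.7514 = EUR 2,925.99
EUR 2,925.99 ÷ 0.041747 = MXN 70,088.63

MXN 70,088.63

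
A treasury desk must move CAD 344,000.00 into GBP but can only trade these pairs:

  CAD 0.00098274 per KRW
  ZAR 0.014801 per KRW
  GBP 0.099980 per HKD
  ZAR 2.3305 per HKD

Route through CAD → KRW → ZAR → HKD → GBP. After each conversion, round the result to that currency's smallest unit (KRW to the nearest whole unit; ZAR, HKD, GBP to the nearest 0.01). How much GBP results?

CAD 344,000.00 ÷ 0.00098274 = KRW 350,041,720
KRW 350,041,720 × 0.014801 = ZAR 5,180,967.50
ZAR 5,180,967.50 ÷ 2.3305 = HKD 2,223,114.14
HKD 2,223,114.14 × 0.099980 = GBP 222,266.95

GBP 222,266.95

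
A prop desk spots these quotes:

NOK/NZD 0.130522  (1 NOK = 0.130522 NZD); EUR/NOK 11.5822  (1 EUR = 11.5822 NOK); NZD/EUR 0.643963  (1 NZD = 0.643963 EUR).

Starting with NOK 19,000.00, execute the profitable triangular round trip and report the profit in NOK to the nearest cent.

Profitable loop is NOK → EUR → NZD → NOK:
NOK 19,000.00 ÷ 11.5822 = EUR 1,640.45
EUR 1,640.45 ÷ 0.643963 = NZD 2,547.43
NZD 2,547.43 ÷ 0.130522 = NOK 19,517.22
Profit = NOK 19,517.22 − NOK 19,000.00

Profit: NOK 517.22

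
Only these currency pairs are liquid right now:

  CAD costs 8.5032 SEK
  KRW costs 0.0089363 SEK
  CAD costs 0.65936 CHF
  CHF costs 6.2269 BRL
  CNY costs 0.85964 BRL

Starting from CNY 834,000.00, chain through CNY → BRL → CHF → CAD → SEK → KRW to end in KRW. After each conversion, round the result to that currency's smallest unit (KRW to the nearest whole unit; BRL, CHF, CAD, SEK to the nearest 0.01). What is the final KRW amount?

CNY 834,000.00 × 0.85964 = BRL 716,939.76
BRL 716,939.76 ÷ 6.2269 = CHF 115,135.90
CHF 115,135.90 ÷ 0.65936 = CAD 174,617.66
CAD 174,617.66 × 8.5032 = SEK 1,484,808.89
SEK 1,484,808.89 ÷ 0.0089363 = KRW 166,154,772

KRW 166,154,772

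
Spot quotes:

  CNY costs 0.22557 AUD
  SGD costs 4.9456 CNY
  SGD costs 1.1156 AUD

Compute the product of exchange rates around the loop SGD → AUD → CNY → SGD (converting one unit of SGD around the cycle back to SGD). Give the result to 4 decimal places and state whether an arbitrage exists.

Around SGD → AUD → CNY → SGD: 1 × 1.1156 ÷ 0.22557 ÷ 4.9456 = 1.000019
Product ≈ 1 (deviation 0.002%, within rounding noise).

1.0000 (no arbitrage)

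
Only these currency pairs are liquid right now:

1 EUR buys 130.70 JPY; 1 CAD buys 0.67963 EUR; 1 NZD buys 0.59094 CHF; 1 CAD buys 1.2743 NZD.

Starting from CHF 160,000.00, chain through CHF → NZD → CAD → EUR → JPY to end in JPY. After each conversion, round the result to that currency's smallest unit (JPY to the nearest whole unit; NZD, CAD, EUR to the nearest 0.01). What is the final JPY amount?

CHF 160,000.00 ÷ 0.59094 = NZD 270,755.07
NZD 270,755.07 ÷ 1.2743 = CAD 212,473.57
CAD 212,473.57 × 0.67963 = EUR 144,403.41
EUR 144,403.41 × 130.70 = JPY 18,873,526

JPY 18,873,526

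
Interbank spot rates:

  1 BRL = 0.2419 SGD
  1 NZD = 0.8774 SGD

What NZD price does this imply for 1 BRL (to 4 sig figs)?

BRL/NZD = 0.2757

1 BRL × 0.2419 = 0.2419 SGD
0.2419 SGD ÷ 0.8774 = 0.275701 NZD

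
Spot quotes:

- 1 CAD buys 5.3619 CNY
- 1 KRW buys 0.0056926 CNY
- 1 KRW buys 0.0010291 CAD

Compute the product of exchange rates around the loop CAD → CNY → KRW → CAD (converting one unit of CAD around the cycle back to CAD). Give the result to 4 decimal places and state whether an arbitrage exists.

Around CAD → CNY → KRW → CAD: 1 × 5.3619 ÷ 0.0056926 × 0.0010291 = 0.969317
Product < 1; profitable direction is CAD → KRW → CNY → CAD.

0.9693 (arbitrage exists)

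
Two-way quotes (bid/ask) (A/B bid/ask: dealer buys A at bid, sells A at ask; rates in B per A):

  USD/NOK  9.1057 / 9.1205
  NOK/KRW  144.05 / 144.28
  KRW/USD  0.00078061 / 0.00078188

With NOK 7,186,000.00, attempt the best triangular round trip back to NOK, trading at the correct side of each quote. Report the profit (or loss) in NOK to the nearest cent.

Net profit: NOK 171,799.07

Best loop NOK → KRW → USD → NOK:
NOK 7,186,000.00 × 144.05 (sell NOK at bid) = KRW 1,035,143,300
KRW 1,035,143,300 × 0.00078061 (sell KRW at bid) = USD 808,043.21
USD 808,043.21 × 9.1057 (sell USD at bid) = NOK 7,357,799.07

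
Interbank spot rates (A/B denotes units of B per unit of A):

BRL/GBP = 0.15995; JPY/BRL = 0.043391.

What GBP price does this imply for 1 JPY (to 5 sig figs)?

1 JPY × 0.043391 = 0.043391 BRL
0.043391 BRL × 0.15995 = 0.00694039 GBP

JPY/GBP = 0.0069404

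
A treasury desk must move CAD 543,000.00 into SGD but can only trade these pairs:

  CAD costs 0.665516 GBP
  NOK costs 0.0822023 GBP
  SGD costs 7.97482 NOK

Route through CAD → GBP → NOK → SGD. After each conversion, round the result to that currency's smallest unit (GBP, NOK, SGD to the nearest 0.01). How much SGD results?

CAD 543,000.00 × 0.665516 = GBP 361,375.19
GBP 361,375.19 ÷ 0.0822023 = NOK 4,396,168.84
NOK 4,396,168.84 ÷ 7.97482 = SGD 551,256.18

SGD 551,256.18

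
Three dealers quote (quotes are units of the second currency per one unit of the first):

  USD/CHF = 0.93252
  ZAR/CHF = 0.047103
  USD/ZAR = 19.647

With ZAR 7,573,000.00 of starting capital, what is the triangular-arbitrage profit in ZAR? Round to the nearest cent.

Profit: ZAR 57,997.27

Profitable loop is ZAR → USD → CHF → ZAR:
ZAR 7,573,000.00 ÷ 19.647 = USD 385,453.25
USD 385,453.25 × 0.93252 = CHF 359,442.86
CHF 359,442.86 ÷ 0.047103 = ZAR 7,630,997.27
Profit = ZAR 7,630,997.27 − ZAR 7,573,000.00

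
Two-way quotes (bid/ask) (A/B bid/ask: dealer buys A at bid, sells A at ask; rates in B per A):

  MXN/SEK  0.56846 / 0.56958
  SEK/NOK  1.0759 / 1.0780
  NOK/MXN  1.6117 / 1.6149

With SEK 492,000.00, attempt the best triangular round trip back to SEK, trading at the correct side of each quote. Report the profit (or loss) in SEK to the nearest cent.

Best loop SEK → MXN → NOK → SEK:
SEK 492,000.00 ÷ 0.56958 (buy MXN at ask) = MXN 863,794.37
MXN 863,794.37 ÷ 1.6149 (buy NOK at ask) = NOK 534,890.32
NOK 534,890.32 ÷ 1.0780 (buy SEK at ask) = SEK 496,187.68

Net profit: SEK 4,187.68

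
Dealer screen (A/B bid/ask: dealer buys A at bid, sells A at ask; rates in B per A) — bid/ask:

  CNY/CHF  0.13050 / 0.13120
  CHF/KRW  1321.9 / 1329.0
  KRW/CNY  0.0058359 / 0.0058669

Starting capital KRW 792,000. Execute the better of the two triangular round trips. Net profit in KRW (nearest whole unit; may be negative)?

Best loop KRW → CNY → CHF → KRW:
KRW 792,000 × 0.0058359 (sell KRW at bid) = CNY 4,622.03
CNY 4,622.03 × 0.13050 (sell CNY at bid) = CHF 603.18
CHF 603.18 × 1321.9 (sell CHF at bid) = KRW 797,337

Net profit: KRW 5,337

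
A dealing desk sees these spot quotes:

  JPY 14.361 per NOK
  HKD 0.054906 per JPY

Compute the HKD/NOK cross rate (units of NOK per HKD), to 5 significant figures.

HKD/NOK = 1.2682

1 HKD ÷ 0.054906 = 18.2129 JPY
18.2129 JPY ÷ 14.361 = 1.26822 NOK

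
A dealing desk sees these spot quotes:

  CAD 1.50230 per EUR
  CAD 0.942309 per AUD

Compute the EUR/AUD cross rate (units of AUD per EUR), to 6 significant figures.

EUR/AUD = 1.59428

1 EUR × 1.50230 = 1.5023 CAD
1.5023 CAD ÷ 0.942309 = 1.59428 AUD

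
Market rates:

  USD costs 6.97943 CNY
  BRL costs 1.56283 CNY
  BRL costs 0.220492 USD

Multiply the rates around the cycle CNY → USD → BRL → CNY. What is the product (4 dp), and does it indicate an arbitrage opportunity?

1.0155 (arbitrage exists)

Around CNY → USD → BRL → CNY: 1 ÷ 6.97943 ÷ 0.220492 × 1.56283 = 1.015544
Product > 1; profitable direction is CNY → USD → BRL → CNY.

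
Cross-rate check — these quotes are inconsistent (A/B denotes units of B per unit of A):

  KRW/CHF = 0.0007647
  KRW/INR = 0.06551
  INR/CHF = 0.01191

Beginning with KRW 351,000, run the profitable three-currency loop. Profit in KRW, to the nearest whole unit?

Profit: KRW 7,126

Profitable loop is KRW → INR → CHF → KRW:
KRW 351,000 × 0.06551 = INR 22,994.01
INR 22,994.01 × 0.01191 = CHF 273.86
CHF 273.86 ÷ 0.0007647 = KRW 358,126
Profit = KRW 358,126 − KRW 351,000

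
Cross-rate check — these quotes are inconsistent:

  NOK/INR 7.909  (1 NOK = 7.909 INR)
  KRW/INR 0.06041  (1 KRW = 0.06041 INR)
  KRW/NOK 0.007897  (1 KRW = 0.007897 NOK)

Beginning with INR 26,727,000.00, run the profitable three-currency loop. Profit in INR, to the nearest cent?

Profitable loop is INR → KRW → NOK → INR:
INR 26,727,000.00 ÷ 0.06041 = KRW 442,426,751
KRW 442,426,751 × 0.007897 = NOK 3,493,844.05
NOK 3,493,844.05 × 7.909 = INR 27,632,812.58
Profit = INR 27,632,812.58 − INR 26,727,000.00

Profit: INR 905,812.58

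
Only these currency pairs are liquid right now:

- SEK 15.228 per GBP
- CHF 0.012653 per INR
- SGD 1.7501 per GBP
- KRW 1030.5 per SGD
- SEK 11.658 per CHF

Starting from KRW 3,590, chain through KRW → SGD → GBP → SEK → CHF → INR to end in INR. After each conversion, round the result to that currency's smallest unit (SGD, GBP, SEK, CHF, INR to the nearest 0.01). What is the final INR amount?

INR 205.48

KRW 3,590 ÷ 1030.5 = SGD 3.48
SGD 3.48 ÷ 1.7501 = GBP 1.99
GBP 1.99 × 15.228 = SEK 30.30
SEK 30.30 ÷ 11.658 = CHF 2.60
CHF 2.60 ÷ 0.012653 = INR 205.48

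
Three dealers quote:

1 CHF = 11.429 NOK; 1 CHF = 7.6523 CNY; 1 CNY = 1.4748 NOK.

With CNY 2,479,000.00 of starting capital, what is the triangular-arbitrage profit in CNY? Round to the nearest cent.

Profitable loop is CNY → CHF → NOK → CNY:
CNY 2,479,000.00 ÷ 7.6523 = CHF 323,954.89
CHF 323,954.89 × 11.429 = NOK 3,702,480.43
NOK 3,702,480.43 ÷ 1.4748 = CNY 2,510,496.63
Profit = CNY 2,510,496.63 − CNY 2,479,000.00

Profit: CNY 31,496.63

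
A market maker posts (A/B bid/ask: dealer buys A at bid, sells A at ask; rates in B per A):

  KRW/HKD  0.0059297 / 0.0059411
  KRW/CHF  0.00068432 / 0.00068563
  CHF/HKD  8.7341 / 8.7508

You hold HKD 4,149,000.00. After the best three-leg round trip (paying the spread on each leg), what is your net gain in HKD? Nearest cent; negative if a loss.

Best loop HKD → KRW → CHF → HKD:
HKD 4,149,000.00 ÷ 0.0059411 (buy KRW at ask) = KRW 698,355,523
KRW 698,355,523 × 0.00068432 (sell KRW at bid) = CHF 477,898.65
CHF 477,898.65 × 8.7341 (sell CHF at bid) = HKD 4,174,014.61

Net profit: HKD 25,014.61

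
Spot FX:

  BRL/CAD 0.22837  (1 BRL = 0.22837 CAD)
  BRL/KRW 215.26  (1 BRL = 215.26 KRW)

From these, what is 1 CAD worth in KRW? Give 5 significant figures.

1 CAD ÷ 0.22837 = 4.37886 BRL
4.37886 BRL × 215.26 = 942.593 KRW

CAD/KRW = 942.59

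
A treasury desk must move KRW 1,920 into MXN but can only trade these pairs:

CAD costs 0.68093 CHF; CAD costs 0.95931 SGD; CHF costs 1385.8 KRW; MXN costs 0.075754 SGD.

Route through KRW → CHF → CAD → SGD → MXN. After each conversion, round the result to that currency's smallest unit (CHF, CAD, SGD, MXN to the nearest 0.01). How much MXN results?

MXN 25.87

KRW 1,920 ÷ 1385.8 = CHF 1.39
CHF 1.39 ÷ 0.68093 = CAD 2.04
CAD 2.04 × 0.95931 = SGD 1.96
SGD 1.96 ÷ 0.075754 = MXN 25.87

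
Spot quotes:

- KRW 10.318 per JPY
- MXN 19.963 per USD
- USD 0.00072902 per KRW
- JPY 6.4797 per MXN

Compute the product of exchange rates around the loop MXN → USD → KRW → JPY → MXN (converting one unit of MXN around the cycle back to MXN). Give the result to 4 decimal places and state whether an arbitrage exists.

Around MXN → USD → KRW → JPY → MXN: 1 ÷ 19.963 ÷ 0.00072902 ÷ 10.318 ÷ 6.4797 = 1.027743
Product > 1; profitable direction is MXN → USD → KRW → JPY → MXN.

1.0277 (arbitrage exists)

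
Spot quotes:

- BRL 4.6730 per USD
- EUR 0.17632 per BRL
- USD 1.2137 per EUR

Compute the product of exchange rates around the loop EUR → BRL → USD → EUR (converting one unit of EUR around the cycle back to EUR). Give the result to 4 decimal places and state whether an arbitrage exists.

1.0000 (no arbitrage)

Around EUR → BRL → USD → EUR: 1 ÷ 0.17632 ÷ 4.6730 ÷ 1.2137 = 0.999980
Product ≈ 1 (deviation 0.002%, within rounding noise).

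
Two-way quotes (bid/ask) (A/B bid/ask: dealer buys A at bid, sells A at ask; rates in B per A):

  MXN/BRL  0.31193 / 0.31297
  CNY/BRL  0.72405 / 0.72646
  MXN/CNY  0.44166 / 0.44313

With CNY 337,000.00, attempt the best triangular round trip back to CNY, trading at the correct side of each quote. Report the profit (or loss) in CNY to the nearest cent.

Net profit: CNY 7,337.10

Best loop CNY → BRL → MXN → CNY:
CNY 337,000.00 × 0.72405 (sell CNY at bid) = BRL 244,004.85
BRL 244,004.85 ÷ 0.31297 (buy MXN at ask) = MXN 779,642.94
MXN 779,642.94 × 0.44166 (sell MXN at bid) = CNY 344,337.10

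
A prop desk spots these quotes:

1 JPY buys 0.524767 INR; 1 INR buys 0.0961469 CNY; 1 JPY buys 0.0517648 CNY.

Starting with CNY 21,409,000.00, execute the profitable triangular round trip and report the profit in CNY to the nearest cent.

Profitable loop is CNY → INR → JPY → CNY:
CNY 21,409,000.00 ÷ 0.0961469 = INR 222,669,685.66
INR 222,669,685.66 ÷ 0.524767 = JPY 424,321,052
JPY 424,321,052 × 0.0517648 = CNY 21,964,894.41
Profit = CNY 21,964,894.41 − CNY 21,409,000.00

Profit: CNY 555,894.41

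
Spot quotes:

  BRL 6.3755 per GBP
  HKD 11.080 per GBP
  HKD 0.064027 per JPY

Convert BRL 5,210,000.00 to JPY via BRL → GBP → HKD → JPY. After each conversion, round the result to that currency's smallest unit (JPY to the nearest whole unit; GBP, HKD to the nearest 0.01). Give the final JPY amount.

BRL 5,210,000.00 ÷ 6.3755 = GBP 817,190.81
GBP 817,190.81 × 11.080 = HKD 9,054,474.17
HKD 9,054,474.17 ÷ 0.064027 = JPY 141,416,499

JPY 141,416,499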